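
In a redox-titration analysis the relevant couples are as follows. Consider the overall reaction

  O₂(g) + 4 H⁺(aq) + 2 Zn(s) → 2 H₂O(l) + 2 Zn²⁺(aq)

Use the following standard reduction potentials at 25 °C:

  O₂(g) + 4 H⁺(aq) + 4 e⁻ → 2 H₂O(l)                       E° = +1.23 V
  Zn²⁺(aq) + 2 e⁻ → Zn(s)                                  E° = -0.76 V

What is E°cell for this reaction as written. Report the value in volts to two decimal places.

The O₂/H₂O couple has the higher reduction potential, so it is the cathode; Zn²⁺/Zn is oxidised at the anode.
E°cell = E°(cathode) − E°(anode) = (+1.23) − (-0.76) = +1.99 V.

+1.99 V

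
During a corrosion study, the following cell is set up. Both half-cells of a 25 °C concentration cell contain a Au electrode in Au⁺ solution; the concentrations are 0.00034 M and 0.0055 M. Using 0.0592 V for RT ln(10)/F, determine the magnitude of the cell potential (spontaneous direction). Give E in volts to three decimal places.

+0.072 V

For a concentration cell E°cell = 0. The 0.0055 M side is the cathode (reduction is favoured where [Au⁺] is higher).
With n = 1, E = −(0.0592/1) log([Au⁺]ₐₙ/[Au⁺]꜀ₐₜ) = −(0.0592/1) log(0.00034/0.0055) = −(0.0592/1)(-1.209) = +0.072 V.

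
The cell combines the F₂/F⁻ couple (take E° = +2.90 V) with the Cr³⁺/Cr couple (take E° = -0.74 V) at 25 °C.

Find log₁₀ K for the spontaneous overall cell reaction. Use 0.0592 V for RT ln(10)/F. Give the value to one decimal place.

Cathode: F₂/F⁻; anode: Cr³⁺/Cr. E°cell = +3.64 V, n = 6.
log K = nE°cell / 0.0592 = (6)(+3.64) / 0.0592 = 368.9.

368.9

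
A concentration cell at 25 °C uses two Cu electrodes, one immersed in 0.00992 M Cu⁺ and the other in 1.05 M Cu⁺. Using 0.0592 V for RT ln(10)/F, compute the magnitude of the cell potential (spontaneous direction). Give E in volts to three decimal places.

+0.120 V

For a concentration cell E°cell = 0. The 1.05 M side is the cathode (reduction is favoured where [Cu⁺] is higher).
With n = 1, E = −(0.0592/1) log([Cu⁺]ₐₙ/[Cu⁺]꜀ₐₜ) = −(0.0592/1) log(0.00992/1.05) = −(0.0592/1)(-2.025) = +0.120 V.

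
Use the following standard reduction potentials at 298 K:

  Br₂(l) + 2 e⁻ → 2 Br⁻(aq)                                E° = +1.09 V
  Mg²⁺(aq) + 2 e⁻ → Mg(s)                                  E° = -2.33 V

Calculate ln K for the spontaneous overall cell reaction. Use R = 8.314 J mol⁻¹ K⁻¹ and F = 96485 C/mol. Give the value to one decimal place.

266.4

Cathode: Br₂/Br⁻; anode: Mg²⁺/Mg. E°cell = (+1.09) − (-2.33) = +3.42 V, with n = 2.
ΔG° = −nFE° = −RT ln K, so ln K = nFE°/(RT) = (2)(96485)(+3.42) / ((8.314)(298)) = 266.373.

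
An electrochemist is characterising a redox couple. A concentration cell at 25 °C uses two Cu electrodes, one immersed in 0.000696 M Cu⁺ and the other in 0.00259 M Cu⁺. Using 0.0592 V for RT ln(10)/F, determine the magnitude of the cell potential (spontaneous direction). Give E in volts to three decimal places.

+0.034 V

For a concentration cell E°cell = 0. The 0.00259 M side is the cathode (reduction is favoured where [Cu⁺] is higher).
With n = 1, E = −(0.0592/1) log([Cu⁺]ₐₙ/[Cu⁺]꜀ₐₜ) = −(0.0592/1) log(0.000696/0.00259) = −(0.0592/1)(-0.571) = +0.034 V.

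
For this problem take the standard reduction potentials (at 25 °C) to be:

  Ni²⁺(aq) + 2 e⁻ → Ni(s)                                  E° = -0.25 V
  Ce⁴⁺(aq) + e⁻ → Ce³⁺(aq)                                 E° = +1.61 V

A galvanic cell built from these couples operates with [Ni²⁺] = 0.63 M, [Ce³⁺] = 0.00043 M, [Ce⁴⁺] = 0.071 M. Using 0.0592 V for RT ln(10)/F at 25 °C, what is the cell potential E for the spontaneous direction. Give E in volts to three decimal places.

+1.997 V

Ce⁴⁺/Ce³⁺ is the cathode (higher E°), Ni²⁺/Ni the anode: E°cell = +1.61 − (-0.25) = +1.86 V, n = 2.
Overall: 2 Ce⁴⁺(aq) + Ni(s) → 2 Ce³⁺(aq) + Ni²⁺(aq)
Q = [Ce³⁺]^2·[Ni²⁺] / ([Ce⁴⁺]^2); log Q = -4.636.
E = E° − (0.0592/n) log Q = +1.86 − (0.0592/2)(-4.636) = +1.997 V.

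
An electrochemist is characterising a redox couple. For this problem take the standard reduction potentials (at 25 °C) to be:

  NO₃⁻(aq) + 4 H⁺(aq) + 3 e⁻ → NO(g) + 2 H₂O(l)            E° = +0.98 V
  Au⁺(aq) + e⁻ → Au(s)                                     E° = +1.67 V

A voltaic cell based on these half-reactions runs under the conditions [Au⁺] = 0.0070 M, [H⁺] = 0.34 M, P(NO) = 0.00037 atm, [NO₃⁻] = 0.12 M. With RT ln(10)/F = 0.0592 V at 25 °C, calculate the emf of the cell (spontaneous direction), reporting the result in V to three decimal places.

Au⁺/Au is the cathode (higher E°), NO₃⁻/NO the anode: E°cell = +1.67 − (+0.98) = +0.69 V, n = 3.
Overall: 3 Au⁺(aq) + NO(g) + 2 H₂O(l) → 3 Au(s) + NO₃⁻(aq) + 4 H⁺(aq)
Q = [NO₃⁻]·[H⁺]^4 / ([Au⁺]^3·P(NO)); log Q = 7.102.
E = E° − (0.0592/n) log Q = +0.69 − (0.0592/3)(7.102) = +0.550 V.

+0.550 V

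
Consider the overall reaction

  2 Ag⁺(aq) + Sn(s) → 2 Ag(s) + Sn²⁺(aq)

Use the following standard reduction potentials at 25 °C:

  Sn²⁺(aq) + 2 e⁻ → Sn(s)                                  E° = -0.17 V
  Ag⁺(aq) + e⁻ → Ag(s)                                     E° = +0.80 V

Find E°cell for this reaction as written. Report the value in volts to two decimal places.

The Ag⁺/Ag couple has the higher reduction potential, so it is the cathode; Sn²⁺/Sn is oxidised at the anode.
E°cell = E°(cathode) − E°(anode) = (+0.80) − (-0.17) = +0.97 V.
Since E°cell > 0, the reaction is spontaneous under standard conditions.

+0.97 V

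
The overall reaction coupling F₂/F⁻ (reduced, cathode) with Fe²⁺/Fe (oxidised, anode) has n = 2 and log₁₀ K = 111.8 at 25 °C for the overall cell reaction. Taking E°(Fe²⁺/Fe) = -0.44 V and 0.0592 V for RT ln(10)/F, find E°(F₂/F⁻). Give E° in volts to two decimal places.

+2.87 V

E°cell = (0.0592/n)·log K = (0.0592/2)(111.8) = +3.309 V.
Since F₂/F⁻ is the cathode and Fe²⁺/Fe the anode, E°cell = E°(F₂/F⁻) − E°(Fe²⁺/Fe).
So E°(F₂/F⁻) = E°cell + E°(Fe²⁺/Fe) = +3.309 + (-0.44) = +2.87 V.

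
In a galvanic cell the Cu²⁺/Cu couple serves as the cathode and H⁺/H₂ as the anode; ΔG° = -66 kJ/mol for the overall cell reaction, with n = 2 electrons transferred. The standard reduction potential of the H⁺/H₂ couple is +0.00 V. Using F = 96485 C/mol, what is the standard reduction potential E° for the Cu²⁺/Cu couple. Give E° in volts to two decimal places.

+0.34 V

E°cell = −ΔG°/(nF) = −(-66×10³)/((2)(96485)) = +0.342 V.
Since Cu²⁺/Cu is the cathode and H⁺/H₂ the anode, E°cell = E°(Cu²⁺/Cu) − E°(H⁺/H₂).
So E°(Cu²⁺/Cu) = E°cell + E°(H⁺/H₂) = +0.342 + (+0.00) = +0.34 V.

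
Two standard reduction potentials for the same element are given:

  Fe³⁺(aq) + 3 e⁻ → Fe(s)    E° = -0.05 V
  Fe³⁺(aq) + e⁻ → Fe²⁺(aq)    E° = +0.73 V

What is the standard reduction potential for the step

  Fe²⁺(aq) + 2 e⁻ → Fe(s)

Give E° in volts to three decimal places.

-0.440 V

Sequential free energies add, so n₃E°₃ = n₁E°₁ + n₂E°₂.
With n₃ = 3, and the known step contributing 1×(+0.73) V, the unknown satisfies 2·E° = 3×(-0.05) − 1×(+0.73) = -0.880.
E° = -0.880 / 2 = -0.440 V.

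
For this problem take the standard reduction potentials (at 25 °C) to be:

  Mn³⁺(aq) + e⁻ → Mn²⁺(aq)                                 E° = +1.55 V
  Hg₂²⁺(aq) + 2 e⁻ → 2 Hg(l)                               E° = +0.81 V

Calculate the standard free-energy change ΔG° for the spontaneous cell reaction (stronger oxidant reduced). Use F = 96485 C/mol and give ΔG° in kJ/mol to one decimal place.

-142.8 kJ/mol

Mn³⁺/Mn²⁺ (E° = +1.55 V) is the cathode; Hg₂²⁺/Hg (E° = +0.81 V) is the anode, so E°cell = +0.74 V.
Balancing electrons gives n = 2 (lcm of 1 and 2).
ΔG° = −nFE° = −(2)(96485)(+0.74) = -142,798 J = -142.8 kJ/mol.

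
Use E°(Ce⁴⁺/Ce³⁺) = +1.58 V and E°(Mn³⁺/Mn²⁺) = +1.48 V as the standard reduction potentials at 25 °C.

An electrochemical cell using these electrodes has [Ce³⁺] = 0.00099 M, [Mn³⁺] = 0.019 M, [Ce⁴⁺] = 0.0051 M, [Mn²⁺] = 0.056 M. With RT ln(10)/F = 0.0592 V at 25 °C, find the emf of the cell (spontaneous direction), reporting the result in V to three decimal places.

+0.170 V

Ce⁴⁺/Ce³⁺ is the cathode (higher E°), Mn³⁺/Mn²⁺ the anode: E°cell = +1.58 − (+1.48) = +0.10 V, n = 1.
Overall: Ce⁴⁺(aq) + Mn²⁺(aq) → Ce³⁺(aq) + Mn³⁺(aq)
Q = [Ce³⁺]·[Mn³⁺] / ([Ce⁴⁺]·[Mn²⁺]); log Q = -1.181.
E = E° − (0.0592/n) log Q = +0.10 − (0.0592/1)(-1.181) = +0.170 V.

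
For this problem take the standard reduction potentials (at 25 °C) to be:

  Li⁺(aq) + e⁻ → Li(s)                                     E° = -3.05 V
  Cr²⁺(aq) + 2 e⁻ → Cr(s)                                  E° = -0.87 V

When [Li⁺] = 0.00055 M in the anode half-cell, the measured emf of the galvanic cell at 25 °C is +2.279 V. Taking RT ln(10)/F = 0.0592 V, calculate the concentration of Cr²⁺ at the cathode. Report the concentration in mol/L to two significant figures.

0.00067 M

Cr²⁺/Cr is the cathode, Li⁺/Li the anode: E°cell = +2.18 V, n = 2.
Overall reaction: Cr²⁺(aq) + 2 Li(s) → Cr(s) + 2 Li⁺(aq); Q = [Li⁺]^2/[Cr²⁺]^1.
From E = E° − (0.0592/n) log Q: log Q = (E° − E)·n/0.0592 = (+2.18 − (+2.279))·2/0.0592 = -3.3446.
So 1·log[Cr²⁺] = 2·log(0.00055) − log Q = -6.5193 − (-3.3446) = -3.1747; [Cr²⁺] = 10^(-3.1747) ≈ 0.00067 M.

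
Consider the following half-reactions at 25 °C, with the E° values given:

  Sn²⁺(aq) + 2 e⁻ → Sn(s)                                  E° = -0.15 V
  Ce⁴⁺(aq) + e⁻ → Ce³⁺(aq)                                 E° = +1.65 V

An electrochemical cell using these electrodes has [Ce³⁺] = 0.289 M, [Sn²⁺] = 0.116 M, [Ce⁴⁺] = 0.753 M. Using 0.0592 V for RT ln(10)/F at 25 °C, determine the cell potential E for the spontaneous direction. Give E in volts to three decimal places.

Ce⁴⁺/Ce³⁺ is the cathode (higher E°), Sn²⁺/Sn the anode: E°cell = +1.65 − (-0.15) = +1.80 V, n = 2.
Overall: 2 Ce⁴⁺(aq) + Sn(s) → 2 Ce³⁺(aq) + Sn²⁺(aq)
Q = [Ce³⁺]^2·[Sn²⁺] / ([Ce⁴⁺]^2); log Q = -1.767.
E = E° − (0.0592/n) log Q = +1.80 − (0.0592/2)(-1.767) = +1.852 V.

+1.852 V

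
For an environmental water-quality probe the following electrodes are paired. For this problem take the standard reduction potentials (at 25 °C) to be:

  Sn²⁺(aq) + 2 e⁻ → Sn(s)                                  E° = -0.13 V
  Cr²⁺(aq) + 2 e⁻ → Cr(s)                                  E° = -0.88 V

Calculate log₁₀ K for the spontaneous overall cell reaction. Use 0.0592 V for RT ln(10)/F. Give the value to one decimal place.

Cathode: Sn²⁺/Sn; anode: Cr²⁺/Cr. E°cell = +0.75 V, n = 2.
log K = nE°cell / 0.0592 = (2)(+0.75) / 0.0592 = 25.3.

25.3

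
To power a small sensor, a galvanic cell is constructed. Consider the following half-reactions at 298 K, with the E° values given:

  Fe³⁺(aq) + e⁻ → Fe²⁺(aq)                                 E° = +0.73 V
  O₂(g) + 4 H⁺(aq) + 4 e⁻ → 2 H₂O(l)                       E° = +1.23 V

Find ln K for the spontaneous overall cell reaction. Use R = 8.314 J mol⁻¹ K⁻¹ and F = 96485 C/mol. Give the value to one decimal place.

Cathode: O₂/H₂O; anode: Fe³⁺/Fe²⁺. E°cell = (+1.23) − (+0.73) = +0.50 V, with n = 4.
ΔG° = −nFE° = −RT ln K, so ln K = nFE°/(RT) = (4)(96485)(+0.50) / ((8.314)(298)) = 77.887.

77.9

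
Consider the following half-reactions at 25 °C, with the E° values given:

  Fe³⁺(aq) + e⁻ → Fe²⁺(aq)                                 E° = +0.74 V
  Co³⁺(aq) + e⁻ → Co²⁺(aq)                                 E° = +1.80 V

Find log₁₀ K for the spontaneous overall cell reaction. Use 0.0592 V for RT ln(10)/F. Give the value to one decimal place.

17.9

Cathode: Co³⁺/Co²⁺; anode: Fe³⁺/Fe²⁺. E°cell = +1.06 V, n = 1.
log K = nE°cell / 0.0592 = (1)(+1.06) / 0.0592 = 17.9.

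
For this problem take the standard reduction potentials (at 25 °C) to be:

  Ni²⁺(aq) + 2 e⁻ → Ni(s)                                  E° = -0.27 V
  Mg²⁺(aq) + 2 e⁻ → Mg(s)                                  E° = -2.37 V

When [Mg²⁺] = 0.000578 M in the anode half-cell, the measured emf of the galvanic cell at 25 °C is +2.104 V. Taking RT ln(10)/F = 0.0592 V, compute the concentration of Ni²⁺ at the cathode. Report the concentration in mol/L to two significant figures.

Ni²⁺/Ni is the cathode, Mg²⁺/Mg the anode: E°cell = +2.10 V, n = 2.
Overall reaction: Ni²⁺(aq) + Mg(s) → Ni(s) + Mg²⁺(aq); Q = [Mg²⁺]^1/[Ni²⁺]^1.
From E = E° − (0.0592/n) log Q: log Q = (E° − E)·n/0.0592 = (+2.10 − (+2.104))·2/0.0592 = -0.1351.
So 1·log[Ni²⁺] = 1·log(0.000578) − log Q = -3.2381 − (-0.1351) = -3.1030; [Ni²⁺] = 10^(-3.1030) ≈ 0.00079 M.

0.00079 M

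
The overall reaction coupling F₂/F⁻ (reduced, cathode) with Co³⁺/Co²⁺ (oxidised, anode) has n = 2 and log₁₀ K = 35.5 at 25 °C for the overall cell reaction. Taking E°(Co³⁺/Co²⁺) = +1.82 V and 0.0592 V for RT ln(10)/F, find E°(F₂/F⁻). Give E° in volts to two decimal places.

E°cell = (0.0592/n)·log K = (0.0592/2)(35.5) = +1.051 V.
Since F₂/F⁻ is the cathode and Co³⁺/Co²⁺ the anode, E°cell = E°(F₂/F⁻) − E°(Co³⁺/Co²⁺).
So E°(F₂/F⁻) = E°cell + E°(Co³⁺/Co²⁺) = +1.051 + (+1.82) = +2.87 V.

+2.87 V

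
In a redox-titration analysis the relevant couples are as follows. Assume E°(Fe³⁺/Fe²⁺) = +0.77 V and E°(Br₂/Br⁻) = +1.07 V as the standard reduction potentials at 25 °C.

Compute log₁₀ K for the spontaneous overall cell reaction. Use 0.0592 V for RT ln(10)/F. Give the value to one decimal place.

Cathode: Br₂/Br⁻; anode: Fe³⁺/Fe²⁺. E°cell = +0.30 V, n = 2.
log K = nE°cell / 0.0592 = (2)(+0.30) / 0.0592 = 10.1.

10.1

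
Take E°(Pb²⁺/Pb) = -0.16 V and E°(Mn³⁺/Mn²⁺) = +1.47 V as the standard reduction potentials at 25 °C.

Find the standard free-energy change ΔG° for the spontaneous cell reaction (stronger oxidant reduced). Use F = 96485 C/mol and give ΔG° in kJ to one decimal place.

Mn³⁺/Mn²⁺ (E° = +1.47 V) is the cathode; Pb²⁺/Pb (E° = -0.16 V) is the anode, so E°cell = +1.63 V.
Balancing electrons gives n = 2 (lcm of 1 and 2).
ΔG° = −nFE° = −(2)(96485)(+1.63) = -314,541 J = -314.5 kJ.

-314.5 kJ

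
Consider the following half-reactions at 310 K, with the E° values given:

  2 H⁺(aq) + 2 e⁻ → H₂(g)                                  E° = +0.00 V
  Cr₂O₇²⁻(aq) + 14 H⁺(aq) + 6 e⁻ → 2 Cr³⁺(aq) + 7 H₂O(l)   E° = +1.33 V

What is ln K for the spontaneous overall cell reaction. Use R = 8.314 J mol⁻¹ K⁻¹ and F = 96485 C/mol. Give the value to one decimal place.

Cathode: Cr₂O₇²⁻/Cr³⁺; anode: H⁺/H₂. E°cell = (+1.33) − (+0.00) = +1.33 V, with n = 6.
ΔG° = −nFE° = −RT ln K, so ln K = nFE°/(RT) = (6)(96485)(+1.33) / ((8.314)(310)) = 298.738.

298.7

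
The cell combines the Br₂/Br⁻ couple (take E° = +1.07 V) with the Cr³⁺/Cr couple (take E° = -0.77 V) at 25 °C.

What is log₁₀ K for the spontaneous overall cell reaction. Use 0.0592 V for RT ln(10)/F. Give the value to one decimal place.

186.5

Cathode: Br₂/Br⁻; anode: Cr³⁺/Cr. E°cell = +1.84 V, n = 6.
log K = nE°cell / 0.0592 = (6)(+1.84) / 0.0592 = 186.5.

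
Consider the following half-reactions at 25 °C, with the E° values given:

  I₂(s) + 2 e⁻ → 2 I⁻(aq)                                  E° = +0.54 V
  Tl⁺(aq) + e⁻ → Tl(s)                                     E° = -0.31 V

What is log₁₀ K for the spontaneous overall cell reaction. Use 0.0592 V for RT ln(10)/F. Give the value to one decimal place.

28.7

Cathode: I₂/I⁻; anode: Tl⁺/Tl. E°cell = +0.85 V, n = 2.
log K = nE°cell / 0.0592 = (2)(+0.85) / 0.0592 = 28.7.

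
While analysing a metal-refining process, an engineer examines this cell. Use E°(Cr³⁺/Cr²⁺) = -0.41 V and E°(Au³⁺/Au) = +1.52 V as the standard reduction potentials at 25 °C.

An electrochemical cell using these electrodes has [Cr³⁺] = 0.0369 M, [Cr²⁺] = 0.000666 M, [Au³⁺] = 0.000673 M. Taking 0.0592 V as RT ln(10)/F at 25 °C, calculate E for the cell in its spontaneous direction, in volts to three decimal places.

Au³⁺/Au is the cathode (higher E°), Cr³⁺/Cr²⁺ the anode: E°cell = +1.52 − (-0.41) = +1.93 V, n = 3.
Overall: Au³⁺(aq) + 3 Cr²⁺(aq) → Au(s) + 3 Cr³⁺(aq)
Q = [Cr³⁺]^3 / ([Au³⁺]·[Cr²⁺]^3); log Q = 8.403.
E = E° − (0.0592/n) log Q = +1.93 − (0.0592/3)(8.403) = +1.764 V.

+1.764 V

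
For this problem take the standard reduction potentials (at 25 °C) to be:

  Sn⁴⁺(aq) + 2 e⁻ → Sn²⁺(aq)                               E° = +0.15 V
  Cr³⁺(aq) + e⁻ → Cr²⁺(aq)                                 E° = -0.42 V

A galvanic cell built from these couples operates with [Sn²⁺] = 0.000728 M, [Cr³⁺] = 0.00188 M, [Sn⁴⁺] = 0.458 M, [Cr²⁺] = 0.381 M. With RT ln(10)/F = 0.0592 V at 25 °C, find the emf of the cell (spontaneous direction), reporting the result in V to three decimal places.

+0.789 V

Sn⁴⁺/Sn²⁺ is the cathode (higher E°), Cr³⁺/Cr²⁺ the anode: E°cell = +0.15 − (-0.42) = +0.57 V, n = 2.
Overall: Sn⁴⁺(aq) + 2 Cr²⁺(aq) → Sn²⁺(aq) + 2 Cr³⁺(aq)
Q = [Sn²⁺]·[Cr³⁺]^2 / ([Sn⁴⁺]·[Cr²⁺]^2); log Q = -7.412.
E = E° − (0.0592/n) log Q = +0.57 − (0.0592/2)(-7.412) = +0.789 V.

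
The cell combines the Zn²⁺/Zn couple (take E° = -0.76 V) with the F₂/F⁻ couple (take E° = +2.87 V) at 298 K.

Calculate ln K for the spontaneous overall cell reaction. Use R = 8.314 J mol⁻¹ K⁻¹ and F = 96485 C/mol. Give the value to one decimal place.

Cathode: F₂/F⁻; anode: Zn²⁺/Zn. E°cell = (+2.87) − (-0.76) = +3.63 V, with n = 2.
ΔG° = −nFE° = −RT ln K, so ln K = nFE°/(RT) = (2)(96485)(+3.63) / ((8.314)(298)) = 282.729.

282.7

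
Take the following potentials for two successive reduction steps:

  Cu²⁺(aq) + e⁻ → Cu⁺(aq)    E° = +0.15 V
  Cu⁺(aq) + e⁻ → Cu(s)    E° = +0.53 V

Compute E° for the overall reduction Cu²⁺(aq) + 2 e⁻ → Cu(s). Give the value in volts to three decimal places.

Since ΔG° = −nFE° is additive over sequential reductions, n₃E°₃ = n₁E°₁ + n₂E°₂.
E°₃ = (1×+0.15 + 1×+0.53) / 2 = (+0.680) / 2 = +0.340 V.

+0.340 V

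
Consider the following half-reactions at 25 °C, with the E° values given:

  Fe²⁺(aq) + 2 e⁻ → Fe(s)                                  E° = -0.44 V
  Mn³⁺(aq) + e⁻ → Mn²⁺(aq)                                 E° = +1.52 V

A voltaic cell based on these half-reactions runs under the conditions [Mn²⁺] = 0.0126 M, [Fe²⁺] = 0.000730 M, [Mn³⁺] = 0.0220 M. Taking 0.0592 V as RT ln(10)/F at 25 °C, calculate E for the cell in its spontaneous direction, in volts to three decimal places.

Mn³⁺/Mn²⁺ is the cathode (higher E°), Fe²⁺/Fe the anode: E°cell = +1.52 − (-0.44) = +1.96 V, n = 2.
Overall: 2 Mn³⁺(aq) + Fe(s) → 2 Mn²⁺(aq) + Fe²⁺(aq)
Q = [Mn²⁺]^2·[Fe²⁺] / ([Mn³⁺]^2); log Q = -3.621.
E = E° − (0.0592/n) log Q = +1.96 − (0.0592/2)(-3.621) = +2.067 V.

+2.067 V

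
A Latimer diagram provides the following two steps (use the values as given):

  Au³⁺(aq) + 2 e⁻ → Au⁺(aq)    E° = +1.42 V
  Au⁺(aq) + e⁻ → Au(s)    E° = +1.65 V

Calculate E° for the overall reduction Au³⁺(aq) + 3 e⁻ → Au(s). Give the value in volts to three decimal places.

Standard free energies of sequential steps add: ΔG°₃ = ΔG°₁ + ΔG°₂, so n₃E°₃ = n₁E°₁ + n₂E°₂.
E°₃ = (2×+1.42 + 1×+1.65) / 3 = (+4.490) / 3 = +1.497 V.

+1.497 V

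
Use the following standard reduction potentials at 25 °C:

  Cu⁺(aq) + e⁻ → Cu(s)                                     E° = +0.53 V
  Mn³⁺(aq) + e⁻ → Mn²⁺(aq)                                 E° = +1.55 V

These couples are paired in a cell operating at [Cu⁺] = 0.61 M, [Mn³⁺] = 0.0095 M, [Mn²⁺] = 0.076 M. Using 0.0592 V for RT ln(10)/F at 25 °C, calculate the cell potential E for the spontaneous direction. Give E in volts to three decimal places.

+0.979 V

Mn³⁺/Mn²⁺ is the cathode (higher E°), Cu⁺/Cu the anode: E°cell = +1.55 − (+0.53) = +1.02 V, n = 1.
Overall: Mn³⁺(aq) + Cu(s) → Mn²⁺(aq) + Cu⁺(aq)
Q = [Mn²⁺]·[Cu⁺] / ([Mn³⁺]); log Q = 0.688.
E = E° − (0.0592/n) log Q = +1.02 − (0.0592/1)(0.688) = +0.979 V.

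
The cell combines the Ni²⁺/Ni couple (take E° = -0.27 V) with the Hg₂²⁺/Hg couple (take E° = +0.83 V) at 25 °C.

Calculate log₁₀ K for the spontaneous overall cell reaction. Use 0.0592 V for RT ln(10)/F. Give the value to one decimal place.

Cathode: Hg₂²⁺/Hg; anode: Ni²⁺/Ni. E°cell = +1.10 V, n = 2.
log K = nE°cell / 0.0592 = (2)(+1.10) / 0.0592 = 37.2.

37.2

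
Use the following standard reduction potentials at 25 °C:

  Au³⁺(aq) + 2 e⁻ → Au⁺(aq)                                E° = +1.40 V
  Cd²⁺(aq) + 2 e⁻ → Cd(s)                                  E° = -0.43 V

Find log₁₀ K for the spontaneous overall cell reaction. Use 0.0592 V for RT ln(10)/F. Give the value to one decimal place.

61.8

Cathode: Au³⁺/Au⁺; anode: Cd²⁺/Cd. E°cell = +1.83 V, n = 2.
log K = nE°cell / 0.0592 = (2)(+1.83) / 0.0592 = 61.8.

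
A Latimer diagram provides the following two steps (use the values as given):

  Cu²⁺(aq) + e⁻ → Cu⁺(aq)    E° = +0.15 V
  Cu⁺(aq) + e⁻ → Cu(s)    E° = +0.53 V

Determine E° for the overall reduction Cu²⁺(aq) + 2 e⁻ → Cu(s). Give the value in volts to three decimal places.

+0.340 V

Standard free energies of sequential steps add: ΔG°₃ = ΔG°₁ + ΔG°₂, so n₃E°₃ = n₁E°₁ + n₂E°₂.
E°₃ = (1×+0.15 + 1×+0.53) / 2 = (+0.680) / 2 = +0.340 V.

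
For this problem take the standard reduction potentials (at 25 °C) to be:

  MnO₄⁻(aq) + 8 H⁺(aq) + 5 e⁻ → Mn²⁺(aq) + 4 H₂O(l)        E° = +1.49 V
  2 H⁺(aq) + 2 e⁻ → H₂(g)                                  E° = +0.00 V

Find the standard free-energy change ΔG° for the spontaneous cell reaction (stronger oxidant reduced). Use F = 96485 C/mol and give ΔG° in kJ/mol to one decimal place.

-1437.6 kJ/mol

MnO₄⁻/Mn²⁺ (E° = +1.49 V) is the cathode; H⁺/H₂ (E° = +0.00 V) is the anode, so E°cell = +1.49 V.
Balancing electrons gives n = 10 (lcm of 5 and 2).
ΔG° = −nFE° = −(10)(96485)(+1.49) = -1,437,626 J = -1437.6 kJ/mol.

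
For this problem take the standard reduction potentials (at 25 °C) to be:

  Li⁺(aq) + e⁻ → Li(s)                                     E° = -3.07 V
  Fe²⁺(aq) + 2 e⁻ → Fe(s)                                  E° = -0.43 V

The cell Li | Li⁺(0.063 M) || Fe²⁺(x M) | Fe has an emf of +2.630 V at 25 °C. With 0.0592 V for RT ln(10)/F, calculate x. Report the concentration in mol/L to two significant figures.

0.0018 M

Fe²⁺/Fe is the cathode, Li⁺/Li the anode: E°cell = +2.64 V, n = 2.
Overall reaction: Fe²⁺(aq) + 2 Li(s) → Fe(s) + 2 Li⁺(aq); Q = [Li⁺]^2/[Fe²⁺]^1.
From E = E° − (0.0592/n) log Q: log Q = (E° − E)·n/0.0592 = (+2.64 − (+2.630))·2/0.0592 = 0.3378.
So 1·log[Fe²⁺] = 2·log(0.063) − log Q = -2.4013 − (0.3378) = -2.7391; [Fe²⁺] = 10^(-2.7391) ≈ 0.0018 M.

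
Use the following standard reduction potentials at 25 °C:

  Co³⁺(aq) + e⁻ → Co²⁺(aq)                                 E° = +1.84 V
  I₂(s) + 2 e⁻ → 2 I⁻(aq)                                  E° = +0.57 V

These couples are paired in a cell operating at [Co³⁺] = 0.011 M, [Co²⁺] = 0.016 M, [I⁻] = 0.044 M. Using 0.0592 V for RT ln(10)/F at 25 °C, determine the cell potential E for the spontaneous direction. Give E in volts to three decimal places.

+1.180 V

Co³⁺/Co²⁺ is the cathode (higher E°), I₂/I⁻ the anode: E°cell = +1.84 − (+0.57) = +1.27 V, n = 2.
Overall: 2 Co³⁺(aq) + 2 I⁻(aq) → 2 Co²⁺(aq) + I₂(s)
Q = [Co²⁺]^2 / ([Co³⁺]^2·[I⁻]^2); log Q = 3.039.
E = E° − (0.0592/n) log Q = +1.27 − (0.0592/2)(3.039) = +1.180 V.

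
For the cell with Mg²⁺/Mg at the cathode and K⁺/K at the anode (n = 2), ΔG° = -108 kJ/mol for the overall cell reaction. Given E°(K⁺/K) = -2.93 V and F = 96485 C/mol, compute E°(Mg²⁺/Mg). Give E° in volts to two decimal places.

E°cell = −ΔG°/(nF) = −(-108×10³)/((2)(96485)) = +0.560 V.
Since Mg²⁺/Mg is the cathode and K⁺/K the anode, E°cell = E°(Mg²⁺/Mg) − E°(K⁺/K).
So E°(Mg²⁺/Mg) = E°cell + E°(K⁺/K) = +0.560 + (-2.93) = -2.37 V.

-2.37 V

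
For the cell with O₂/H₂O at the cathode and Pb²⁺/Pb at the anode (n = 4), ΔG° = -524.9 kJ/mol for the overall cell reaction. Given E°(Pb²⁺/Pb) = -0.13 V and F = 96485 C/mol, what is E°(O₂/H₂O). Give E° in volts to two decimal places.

E°cell = −ΔG°/(nF) = −(-524.9×10³)/((4)(96485)) = +1.360 V.
Since O₂/H₂O is the cathode and Pb²⁺/Pb the anode, E°cell = E°(O₂/H₂O) − E°(Pb²⁺/Pb).
So E°(O₂/H₂O) = E°cell + E°(Pb²⁺/Pb) = +1.360 + (-0.13) = +1.23 V.

+1.23 V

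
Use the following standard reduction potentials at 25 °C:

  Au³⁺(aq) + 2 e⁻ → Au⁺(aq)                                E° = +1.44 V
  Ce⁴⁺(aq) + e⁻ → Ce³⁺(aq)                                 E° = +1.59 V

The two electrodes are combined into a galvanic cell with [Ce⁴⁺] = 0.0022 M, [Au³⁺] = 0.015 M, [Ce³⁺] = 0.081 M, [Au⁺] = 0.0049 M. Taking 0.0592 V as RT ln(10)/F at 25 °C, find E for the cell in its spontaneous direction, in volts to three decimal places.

Ce⁴⁺/Ce³⁺ is the cathode (higher E°), Au³⁺/Au⁺ the anode: E°cell = +1.59 − (+1.44) = +0.15 V, n = 2.
Overall: 2 Ce⁴⁺(aq) + Au⁺(aq) → 2 Ce³⁺(aq) + Au³⁺(aq)
Q = [Ce³⁺]^2·[Au³⁺] / ([Ce⁴⁺]^2·[Au⁺]); log Q = 3.618.
E = E° − (0.0592/n) log Q = +0.15 − (0.0592/2)(3.618) = +0.043 V.

+0.043 V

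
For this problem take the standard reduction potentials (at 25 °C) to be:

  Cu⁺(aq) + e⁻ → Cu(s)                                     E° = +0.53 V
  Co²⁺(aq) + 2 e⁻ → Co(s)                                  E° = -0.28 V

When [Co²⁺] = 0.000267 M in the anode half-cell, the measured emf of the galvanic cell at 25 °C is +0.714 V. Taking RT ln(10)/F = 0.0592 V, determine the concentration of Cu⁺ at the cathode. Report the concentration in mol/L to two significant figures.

0.00039 M

Cu⁺/Cu is the cathode, Co²⁺/Co the anode: E°cell = +0.81 V, n = 2.
Overall reaction: 2 Cu⁺(aq) + Co(s) → 2 Cu(s) + Co²⁺(aq); Q = [Co²⁺]^1/[Cu⁺]^2.
From E = E° − (0.0592/n) log Q: log Q = (E° − E)·n/0.0592 = (+0.81 − (+0.714))·2/0.0592 = 3.2432.
So 2·log[Cu⁺] = 1·log(0.000267) − log Q = -3.5735 − (3.2432) = -6.8167; log[Cu⁺] = -6.8167 / 2 = -3.4083; [Cu⁺] = 10^(-3.4083) ≈ 0.00039 M.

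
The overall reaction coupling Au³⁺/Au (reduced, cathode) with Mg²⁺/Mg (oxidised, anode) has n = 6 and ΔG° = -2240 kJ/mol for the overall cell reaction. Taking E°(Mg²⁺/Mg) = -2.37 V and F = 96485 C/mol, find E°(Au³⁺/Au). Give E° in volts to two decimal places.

E°cell = −ΔG°/(nF) = −(-2240×10³)/((6)(96485)) = +3.869 V.
Since Au³⁺/Au is the cathode and Mg²⁺/Mg the anode, E°cell = E°(Au³⁺/Au) − E°(Mg²⁺/Mg).
So E°(Au³⁺/Au) = E°cell + E°(Mg²⁺/Mg) = +3.869 + (-2.37) = +1.50 V.

+1.50 V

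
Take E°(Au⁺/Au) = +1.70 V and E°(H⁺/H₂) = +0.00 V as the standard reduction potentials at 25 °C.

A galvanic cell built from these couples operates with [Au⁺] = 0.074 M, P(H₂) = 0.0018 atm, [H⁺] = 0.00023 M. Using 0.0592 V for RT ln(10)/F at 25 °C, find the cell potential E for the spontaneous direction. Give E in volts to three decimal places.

+1.767 V

Au⁺/Au is the cathode (higher E°), H⁺/H₂ the anode: E°cell = +1.70 − (+0.00) = +1.70 V, n = 2.
Overall: 2 Au⁺(aq) + H₂(g) → 2 Au(s) + 2 H⁺(aq)
Q = [H⁺]^2 / ([Au⁺]^2·P(H₂)); log Q = -2.270.
E = E° − (0.0592/n) log Q = +1.70 − (0.0592/2)(-2.270) = +1.767 V.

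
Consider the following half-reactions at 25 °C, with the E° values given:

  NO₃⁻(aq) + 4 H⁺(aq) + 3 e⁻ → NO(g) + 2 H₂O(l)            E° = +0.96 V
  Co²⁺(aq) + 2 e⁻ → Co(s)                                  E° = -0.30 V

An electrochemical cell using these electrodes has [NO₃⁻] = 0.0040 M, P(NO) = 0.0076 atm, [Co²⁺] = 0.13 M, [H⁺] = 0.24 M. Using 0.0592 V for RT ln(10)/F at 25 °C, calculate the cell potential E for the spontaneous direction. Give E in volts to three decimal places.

NO₃⁻/NO is the cathode (higher E°), Co²⁺/Co the anode: E°cell = +0.96 − (-0.30) = +1.26 V, n = 6.
Overall: 2 NO₃⁻(aq) + 8 H⁺(aq) + 3 Co(s) → 2 NO(g) + 4 H₂O(l) + 3 Co²⁺(aq)
Q = P(NO)^2·[Co²⁺]^3 / ([NO₃⁻]^2·[H⁺]^8); log Q = 2.858.
E = E° − (0.0592/n) log Q = +1.26 − (0.0592/6)(2.858) = +1.232 V.

+1.232 V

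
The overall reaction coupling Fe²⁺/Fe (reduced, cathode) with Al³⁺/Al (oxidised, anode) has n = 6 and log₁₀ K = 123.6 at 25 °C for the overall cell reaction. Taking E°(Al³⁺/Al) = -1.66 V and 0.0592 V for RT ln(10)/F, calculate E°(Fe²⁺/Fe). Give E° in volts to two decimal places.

-0.44 V

E°cell = (0.0592/n)·log K = (0.0592/6)(123.6) = +1.220 V.
Since Fe²⁺/Fe is the cathode and Al³⁺/Al the anode, E°cell = E°(Fe²⁺/Fe) − E°(Al³⁺/Al).
So E°(Fe²⁺/Fe) = E°cell + E°(Al³⁺/Al) = +1.220 + (-1.66) = -0.44 V.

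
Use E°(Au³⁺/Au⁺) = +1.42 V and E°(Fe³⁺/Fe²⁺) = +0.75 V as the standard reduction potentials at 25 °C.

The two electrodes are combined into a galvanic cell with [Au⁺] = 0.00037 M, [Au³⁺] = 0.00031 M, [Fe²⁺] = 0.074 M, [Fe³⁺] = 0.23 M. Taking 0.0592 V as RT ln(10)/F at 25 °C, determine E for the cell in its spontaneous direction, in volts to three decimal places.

Au³⁺/Au⁺ is the cathode (higher E°), Fe³⁺/Fe²⁺ the anode: E°cell = +1.42 − (+0.75) = +0.67 V, n = 2.
Overall: Au³⁺(aq) + 2 Fe²⁺(aq) → Au⁺(aq) + 2 Fe³⁺(aq)
Q = [Au⁺]·[Fe³⁺]^2 / ([Au³⁺]·[Fe²⁺]^2); log Q = 1.062.
E = E° − (0.0592/n) log Q = +0.67 − (0.0592/2)(1.062) = +0.639 V.

+0.639 V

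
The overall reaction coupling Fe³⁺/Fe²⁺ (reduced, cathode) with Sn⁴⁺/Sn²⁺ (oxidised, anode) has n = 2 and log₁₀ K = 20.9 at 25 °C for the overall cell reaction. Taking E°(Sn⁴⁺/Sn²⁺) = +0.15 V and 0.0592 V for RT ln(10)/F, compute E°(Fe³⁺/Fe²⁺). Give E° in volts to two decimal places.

+0.77 V

E°cell = (0.0592/n)·log K = (0.0592/2)(20.9) = +0.619 V.
Since Fe³⁺/Fe²⁺ is the cathode and Sn⁴⁺/Sn²⁺ the anode, E°cell = E°(Fe³⁺/Fe²⁺) − E°(Sn⁴⁺/Sn²⁺).
So E°(Fe³⁺/Fe²⁺) = E°cell + E°(Sn⁴⁺/Sn²⁺) = +0.619 + (+0.15) = +0.77 V.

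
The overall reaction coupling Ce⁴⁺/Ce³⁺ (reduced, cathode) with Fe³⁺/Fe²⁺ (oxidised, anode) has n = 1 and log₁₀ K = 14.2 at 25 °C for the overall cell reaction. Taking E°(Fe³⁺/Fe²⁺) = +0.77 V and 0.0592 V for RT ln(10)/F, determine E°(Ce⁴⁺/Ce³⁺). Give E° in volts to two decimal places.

E°cell = (0.0592/n)·log K = (0.0592/1)(14.2) = +0.841 V.
Since Ce⁴⁺/Ce³⁺ is the cathode and Fe³⁺/Fe²⁺ the anode, E°cell = E°(Ce⁴⁺/Ce³⁺) − E°(Fe³⁺/Fe²⁺).
So E°(Ce⁴⁺/Ce³⁺) = E°cell + E°(Fe³⁺/Fe²⁺) = +0.841 + (+0.77) = +1.61 V.

+1.61 V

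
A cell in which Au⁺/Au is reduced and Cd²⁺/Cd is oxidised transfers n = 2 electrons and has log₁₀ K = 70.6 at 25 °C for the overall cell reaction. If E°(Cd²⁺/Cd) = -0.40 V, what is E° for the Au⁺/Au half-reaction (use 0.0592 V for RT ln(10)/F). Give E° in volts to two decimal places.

+1.69 V

E°cell = (0.0592/n)·log K = (0.0592/2)(70.6) = +2.090 V.
Since Au⁺/Au is the cathode and Cd²⁺/Cd the anode, E°cell = E°(Au⁺/Au) − E°(Cd²⁺/Cd).
So E°(Au⁺/Au) = E°cell + E°(Cd²⁺/Cd) = +2.090 + (-0.40) = +1.69 V.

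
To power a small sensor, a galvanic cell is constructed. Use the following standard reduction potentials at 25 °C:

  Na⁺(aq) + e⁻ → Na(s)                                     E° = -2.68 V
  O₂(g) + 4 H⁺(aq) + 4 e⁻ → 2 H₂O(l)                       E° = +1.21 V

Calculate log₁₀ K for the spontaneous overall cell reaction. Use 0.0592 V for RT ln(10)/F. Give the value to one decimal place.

Cathode: O₂/H₂O; anode: Na⁺/Na. E°cell = +3.89 V, n = 4.
log K = nE°cell / 0.0592 = (4)(+3.89) / 0.0592 = 262.8.

262.8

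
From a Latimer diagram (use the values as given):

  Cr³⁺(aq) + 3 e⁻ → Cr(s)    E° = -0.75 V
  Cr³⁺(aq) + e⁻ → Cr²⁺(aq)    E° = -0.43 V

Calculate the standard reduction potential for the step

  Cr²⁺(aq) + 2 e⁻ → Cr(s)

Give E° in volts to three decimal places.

Sequential free energies add, so n₃E°₃ = n₁E°₁ + n₂E°₂.
With n₃ = 3, and the known step contributing 1×(-0.43) V, the unknown satisfies 2·E° = 3×(-0.75) − 1×(-0.43) = -1.820.
E° = -1.820 / 2 = -0.910 V.

-0.910 V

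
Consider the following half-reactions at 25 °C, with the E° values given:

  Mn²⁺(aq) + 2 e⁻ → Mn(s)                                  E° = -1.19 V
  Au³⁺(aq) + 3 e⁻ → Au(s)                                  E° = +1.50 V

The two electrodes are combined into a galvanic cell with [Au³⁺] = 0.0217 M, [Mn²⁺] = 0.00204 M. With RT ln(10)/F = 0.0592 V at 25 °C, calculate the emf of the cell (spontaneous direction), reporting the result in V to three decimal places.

Au³⁺/Au is the cathode (higher E°), Mn²⁺/Mn the anode: E°cell = +1.50 − (-1.19) = +2.69 V, n = 6.
Overall: 2 Au³⁺(aq) + 3 Mn(s) → 2 Au(s) + 3 Mn²⁺(aq)
Q = [Mn²⁺]^3 / ([Au³⁺]^2); log Q = -4.744.
E = E° − (0.0592/n) log Q = +2.69 − (0.0592/6)(-4.744) = +2.737 V.

+2.737 V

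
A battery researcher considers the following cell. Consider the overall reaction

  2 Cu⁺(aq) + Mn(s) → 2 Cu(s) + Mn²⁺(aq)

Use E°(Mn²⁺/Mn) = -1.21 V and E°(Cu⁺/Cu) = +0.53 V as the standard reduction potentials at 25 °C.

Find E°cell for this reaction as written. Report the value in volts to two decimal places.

+1.74 V

The Cu⁺/Cu couple has the higher reduction potential, so it is the cathode; Mn²⁺/Mn is oxidised at the anode.
E°cell = E°(cathode) − E°(anode) = (+0.53) − (-1.21) = +1.74 V.
Since E°cell > 0, the reaction is spontaneous under standard conditions.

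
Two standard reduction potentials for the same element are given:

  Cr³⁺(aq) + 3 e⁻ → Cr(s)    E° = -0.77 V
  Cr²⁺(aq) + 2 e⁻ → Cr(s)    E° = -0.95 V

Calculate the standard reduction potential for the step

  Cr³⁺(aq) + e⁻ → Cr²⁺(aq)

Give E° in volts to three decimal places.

Sequential free energies add, so n₃E°₃ = n₁E°₁ + n₂E°₂.
With n₃ = 3, and the known step contributing 2×(-0.95) V, the unknown satisfies 1·E° = 3×(-0.77) − 2×(-0.95) = -0.410.
E° = -0.410 / 1 = -0.410 V.

-0.410 V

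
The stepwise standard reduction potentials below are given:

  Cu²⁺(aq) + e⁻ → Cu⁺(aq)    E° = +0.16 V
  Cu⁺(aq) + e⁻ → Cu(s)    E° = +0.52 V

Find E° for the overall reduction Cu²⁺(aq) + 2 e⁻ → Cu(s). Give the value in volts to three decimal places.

Standard free energies of sequential steps add: ΔG°₃ = ΔG°₁ + ΔG°₂, so n₃E°₃ = n₁E°₁ + n₂E°₂.
E°₃ = (1×+0.16 + 1×+0.52) / 2 = (+0.680) / 2 = +0.340 V.

+0.340 V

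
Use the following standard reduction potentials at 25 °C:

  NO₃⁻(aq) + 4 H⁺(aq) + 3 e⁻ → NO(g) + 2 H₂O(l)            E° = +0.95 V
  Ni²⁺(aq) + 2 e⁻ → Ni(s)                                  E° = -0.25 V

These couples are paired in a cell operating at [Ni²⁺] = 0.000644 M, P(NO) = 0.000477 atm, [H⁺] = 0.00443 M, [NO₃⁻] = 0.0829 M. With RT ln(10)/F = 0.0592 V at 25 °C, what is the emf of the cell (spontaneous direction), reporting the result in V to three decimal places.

NO₃⁻/NO is the cathode (higher E°), Ni²⁺/Ni the anode: E°cell = +0.95 − (-0.25) = +1.20 V, n = 6.
Overall: 2 NO₃⁻(aq) + 8 H⁺(aq) + 3 Ni(s) → 2 NO(g) + 4 H₂O(l) + 3 Ni²⁺(aq)
Q = P(NO)^2·[Ni²⁺]^3 / ([NO₃⁻]^2·[H⁺]^8); log Q = 4.775.
E = E° − (0.0592/n) log Q = +1.20 − (0.0592/6)(4.775) = +1.153 V.

+1.153 V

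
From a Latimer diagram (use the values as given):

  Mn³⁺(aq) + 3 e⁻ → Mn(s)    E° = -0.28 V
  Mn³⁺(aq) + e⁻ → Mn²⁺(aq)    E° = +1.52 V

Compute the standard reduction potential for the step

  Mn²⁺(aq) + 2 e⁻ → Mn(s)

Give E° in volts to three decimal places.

Sequential free energies add, so n₃E°₃ = n₁E°₁ + n₂E°₂.
With n₃ = 3, and the known step contributing 1×(+1.52) V, the unknown satisfies 2·E° = 3×(-0.28) − 1×(+1.52) = -2.360.
E° = -2.360 / 2 = -1.180 V.

-1.180 V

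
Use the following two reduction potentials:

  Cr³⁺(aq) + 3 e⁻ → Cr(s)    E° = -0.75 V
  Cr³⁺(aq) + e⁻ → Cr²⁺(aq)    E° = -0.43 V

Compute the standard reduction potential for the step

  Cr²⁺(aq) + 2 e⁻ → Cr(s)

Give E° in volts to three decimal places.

Sequential free energies add, so n₃E°₃ = n₁E°₁ + n₂E°₂.
With n₃ = 3, and the known step contributing 1×(-0.43) V, the unknown satisfies 2·E° = 3×(-0.75) − 1×(-0.43) = -1.820.
E° = -1.820 / 2 = -0.910 V.

-0.910 V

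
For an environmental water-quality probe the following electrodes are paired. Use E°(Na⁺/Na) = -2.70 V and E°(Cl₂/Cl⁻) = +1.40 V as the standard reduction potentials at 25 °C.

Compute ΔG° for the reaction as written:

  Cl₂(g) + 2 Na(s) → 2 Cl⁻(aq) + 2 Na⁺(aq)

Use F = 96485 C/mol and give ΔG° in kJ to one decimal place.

-791.2 kJ

As written, Cl₂/Cl⁻ is reduced (cathode) and Na⁺/Na is oxidised (anode), so E°cell = (+1.40) − (-2.70) = +4.10 V.
Balancing electrons gives n = 2.
ΔG° = −nFE° = −(2)(96485)(+4.10) = -791,177 J = -791.2 kJ.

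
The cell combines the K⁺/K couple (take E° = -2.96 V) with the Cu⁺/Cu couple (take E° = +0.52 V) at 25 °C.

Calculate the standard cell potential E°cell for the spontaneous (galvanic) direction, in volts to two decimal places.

The Cu⁺/Cu couple has the higher reduction potential, so it is the cathode; K⁺/K is oxidised at the anode.
E°cell = E°(cathode) − E°(anode) = (+0.52) − (-2.96) = +3.48 V.
Since E°cell > 0, the reaction is spontaneous under standard conditions.

+3.48 V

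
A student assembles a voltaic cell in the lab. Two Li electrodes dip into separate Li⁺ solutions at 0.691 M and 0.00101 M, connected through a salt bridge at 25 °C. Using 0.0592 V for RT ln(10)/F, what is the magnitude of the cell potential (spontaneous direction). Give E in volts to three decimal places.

For a concentration cell E°cell = 0. The 0.691 M side is the cathode (reduction is favoured where [Li⁺] is higher).
With n = 1, E = −(0.0592/1) log([Li⁺]ₐₙ/[Li⁺]꜀ₐₜ) = −(0.0592/1) log(0.00101/0.691) = −(0.0592/1)(-2.835) = +0.168 V.

+0.168 V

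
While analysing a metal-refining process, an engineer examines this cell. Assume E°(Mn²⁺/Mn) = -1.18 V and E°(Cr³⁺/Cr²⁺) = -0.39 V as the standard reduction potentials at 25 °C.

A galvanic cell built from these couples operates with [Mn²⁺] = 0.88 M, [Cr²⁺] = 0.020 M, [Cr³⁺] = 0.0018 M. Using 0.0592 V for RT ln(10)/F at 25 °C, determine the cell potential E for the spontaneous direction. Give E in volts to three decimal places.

+0.730 V

Cr³⁺/Cr²⁺ is the cathode (higher E°), Mn²⁺/Mn the anode: E°cell = -0.39 − (-1.18) = +0.79 V, n = 2.
Overall: 2 Cr³⁺(aq) + Mn(s) → 2 Cr²⁺(aq) + Mn²⁺(aq)
Q = [Cr²⁺]^2·[Mn²⁺] / ([Cr³⁺]^2); log Q = 2.036.
E = E° − (0.0592/n) log Q = +0.79 − (0.0592/2)(2.036) = +0.730 V.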